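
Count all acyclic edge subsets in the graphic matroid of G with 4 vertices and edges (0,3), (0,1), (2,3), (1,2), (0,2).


An independent set in a graphic matroid is an acyclic edge subset.
G has 4 vertices and 5 edges.
Enumerate all 2^5 = 32 subsets, checking for acyclicity.
Total independent sets = 24.

24


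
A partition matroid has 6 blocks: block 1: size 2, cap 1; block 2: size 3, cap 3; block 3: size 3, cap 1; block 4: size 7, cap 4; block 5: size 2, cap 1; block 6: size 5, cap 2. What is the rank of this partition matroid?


Rank of a partition matroid = sum of min(|Si|, ci) for each block.
= min(2,1) + min(3,3) + min(3,1) + min(7,4) + min(2,1) + min(5,2)
= 1 + 3 + 1 + 4 + 1 + 2
= 12.

12


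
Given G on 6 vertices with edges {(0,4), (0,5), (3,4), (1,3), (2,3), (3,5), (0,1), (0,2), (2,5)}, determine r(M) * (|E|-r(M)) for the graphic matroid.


r(M) = |V| - c = 6 - 1 = 5.
nullity = |E| - r(M) = 9 - 5 = 4.
Product = 5 * 4 = 20.

20


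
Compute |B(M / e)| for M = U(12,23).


Contracting e from U(12,23) gives U(11,22).
Bases of U(11,22) = C(22,11) = 705432.

705432


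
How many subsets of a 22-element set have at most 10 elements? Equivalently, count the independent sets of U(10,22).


Independent sets of U(10,22) are all subsets of size <= 10.
Count = (22 choose 0) + (22 choose 1) + (22 choose 2) + (22 choose 3) + (22 choose 4) + (22 choose 5) + (22 choose 6) + (22 choose 7) + (22 choose 8) + (22 choose 9) + (22 choose 10)
     = 1 + 22 + 231 + 1540 + 7315 + 26334 + 74613 + 170544 + 319770 + 497420 + 646646
     = 1744436.

1744436


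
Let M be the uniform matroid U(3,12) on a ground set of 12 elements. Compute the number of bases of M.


Bases of U(3,12) are all 3-element subsets of the 12-element ground set.
Number of bases = C(12,3).
C(12,3) = (12 * 11 * 10) / (1 * 2 * 3) = 220.

220


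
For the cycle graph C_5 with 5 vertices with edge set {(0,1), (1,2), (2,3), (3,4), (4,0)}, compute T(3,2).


T(C_5; x,y) = x + x^2 + ... + x^(4) + y.
T(3,2) = 3^1 + 3^2 + 3^3 + 3^4 + 2
= 3 + 9 + 27 + 81 + 2
= 122.

122


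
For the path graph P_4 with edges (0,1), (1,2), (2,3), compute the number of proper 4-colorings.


P(P_4, k) = k * (k-1)^(3).
P(4) = 4 * 3^3 = 4 * 27 = 108.

108


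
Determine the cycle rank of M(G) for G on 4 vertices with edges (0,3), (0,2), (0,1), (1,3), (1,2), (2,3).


Cycle rank (nullity) = |E| - r(M) = |E| - (|V| - c).
|E| = 6, |V| = 4, c = 1.
Nullity = 6 - (4 - 1) = 6 - 3 = 3.

3


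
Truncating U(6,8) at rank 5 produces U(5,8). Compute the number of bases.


Truncating U(6,8) to rank 5 gives U(5,8).
Bases of U(5,8) are all 5-element subsets of 8 elements.
Number of bases = (8 choose 5) = 56.

56


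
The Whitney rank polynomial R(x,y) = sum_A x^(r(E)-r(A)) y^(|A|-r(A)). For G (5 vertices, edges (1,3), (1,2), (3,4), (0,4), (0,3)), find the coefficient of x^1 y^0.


R(x,y) = sum over A in 2^E of x^(r(E)-r(A)) * y^(|A|-r(A)).
G has 5 vertices, 5 edges. r(E) = 4.
Enumerate all 2^5 = 32 subsets.
Count subsets with r(E)-r(A)=1 and |A|-r(A)=0: 9.

9


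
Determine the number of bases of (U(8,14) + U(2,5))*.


(M1+M2)* = M1* + M2*.
M1* = U(6,14), bases: C(14,6) = 3003.
M2* = U(3,5), bases: C(5,3) = 10.
|B(M*)| = 3003 * 10 = 30030.

30030


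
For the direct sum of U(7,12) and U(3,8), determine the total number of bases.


Bases of a direct sum M1 + M2: |B| = |B(M1)| * |B(M2)|.
|B(U(7,12))| = C(12,7) = 792.
|B(U(3,8))| = C(8,3) = 56.
Total bases = 792 * 56 = 44352.

44352


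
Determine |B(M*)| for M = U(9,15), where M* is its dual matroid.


The dual of U(r,n) is U(n-r, n) = U(6,15).
Bases of U(6,15) are all (6)-element subsets.
|B(M*)| = C(15,6) = 15! / (6! * 9!) = 5005.

5005


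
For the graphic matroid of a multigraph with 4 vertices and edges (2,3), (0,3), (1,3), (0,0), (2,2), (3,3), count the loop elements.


In a graphic matroid, a loop is a self-loop edge (u,u) with rank 0.
Examining all 6 edges for self-loops...
Self-loops found: (0,0), (2,2), (3,3)
Number of loops = 3.

3


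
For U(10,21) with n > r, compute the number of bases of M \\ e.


Deleting e from U(10,21) gives U(10,20) since n > r.
Bases of U(10,20) = C(20,10) = 20! / (10! * 10!) = 184756.

184756


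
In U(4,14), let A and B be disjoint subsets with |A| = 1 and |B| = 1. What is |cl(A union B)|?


|A union B| = 1 + 1 = 2 (disjoint).
In U(4,14), cl(S) = S if |S| < 4, else cl(S) = E.
Since 2 < 4, cl(A union B) = A union B.
|cl(A union B)| = 2.

2


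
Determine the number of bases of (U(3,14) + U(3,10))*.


(M1+M2)* = M1* + M2*.
M1* = U(11,14), bases: C(14,11) = 364.
M2* = U(7,10), bases: C(10,7) = 120.
|B(M*)| = 364 * 120 = 43680.

43680


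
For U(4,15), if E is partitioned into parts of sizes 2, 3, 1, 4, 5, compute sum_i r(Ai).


r(Ai) = min(|Ai|, 4) for each part.
Sum = min(2,4) + min(3,4) + min(1,4) + min(4,4) + min(5,4)
    = 2 + 3 + 1 + 4 + 4
    = 14.

14


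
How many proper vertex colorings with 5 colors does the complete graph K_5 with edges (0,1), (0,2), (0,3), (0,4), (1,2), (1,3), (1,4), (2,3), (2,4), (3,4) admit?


P(K_5, k) = k(k-1)(k-2)...(k-4).
P(5) = (5) * (4) * (3) * (2) * (1) = 120.

120


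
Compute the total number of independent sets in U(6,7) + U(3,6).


For a direct sum, |I(M1+M2)| = |I(M1)| * |I(M2)|.
|I(U(6,7))| = sum C(7,k) for k=0..6 = 127.
|I(U(3,6))| = sum C(6,k) for k=0..3 = 42.
Total = 127 * 42 = 5334.

5334


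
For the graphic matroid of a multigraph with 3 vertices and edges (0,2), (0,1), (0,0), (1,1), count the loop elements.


In a graphic matroid, a loop is a self-loop edge (u,u) with rank 0.
Examining all 4 edges for self-loops...
Self-loops found: (0,0), (1,1)
Number of loops = 2.

2


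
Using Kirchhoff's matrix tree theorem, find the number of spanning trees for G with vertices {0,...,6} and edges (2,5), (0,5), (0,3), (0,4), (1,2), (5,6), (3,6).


By Kirchhoff's matrix tree theorem, the number of spanning trees equals
the determinant of any cofactor of the Laplacian matrix L.
G has 7 vertices and 7 edges.
Computing the (6 x 6) cofactor determinant gives 4.

4


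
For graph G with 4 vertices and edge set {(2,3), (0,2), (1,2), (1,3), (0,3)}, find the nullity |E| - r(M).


Cycle rank (nullity) = |E| - r(M) = |E| - (|V| - c).
|E| = 5, |V| = 4, c = 1.
Nullity = 5 - (4 - 1) = 5 - 3 = 2.

2


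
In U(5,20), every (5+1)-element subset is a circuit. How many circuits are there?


In U(5,20), circuits are the (6)-element subsets.
Any set of 6 elements is dependent, and removing any one element gives
an independent set of size 5, so it is a minimal dependent set.
Number of circuits = C(20,6) = 20! / (6! * 14!) = 38760.

38760


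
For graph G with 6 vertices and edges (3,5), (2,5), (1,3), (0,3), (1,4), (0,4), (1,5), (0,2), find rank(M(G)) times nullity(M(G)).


r(M) = |V| - c = 6 - 1 = 5.
nullity = |E| - r(M) = 8 - 5 = 3.
Product = 5 * 3 = 15.

15


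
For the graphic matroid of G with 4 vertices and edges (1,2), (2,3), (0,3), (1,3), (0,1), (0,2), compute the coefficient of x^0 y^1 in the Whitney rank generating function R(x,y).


R(x,y) = sum over A in 2^E of x^(r(E)-r(A)) * y^(|A|-r(A)).
G has 4 vertices, 6 edges. r(E) = 3.
Enumerate all 2^6 = 64 subsets.
Count subsets with r(E)-r(A)=0 and |A|-r(A)=1: 15.

15


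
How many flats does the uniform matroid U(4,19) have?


Flats of U(4,19): every subset of size < 4 is a flat, plus E itself.
Count = C(19,0) + C(19,1) + C(19,2) + C(19,3) + 1
     = 1 + 19 + 171 + 969 + 1
     = 1161.

1161


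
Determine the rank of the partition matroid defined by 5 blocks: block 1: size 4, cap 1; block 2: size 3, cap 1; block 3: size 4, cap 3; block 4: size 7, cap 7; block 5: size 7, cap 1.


Rank of a partition matroid = sum of min(|Si|, ci) for each block.
= min(4,1) + min(3,1) + min(4,3) + min(7,7) + min(7,1)
= 1 + 1 + 3 + 7 + 1
= 13.

13


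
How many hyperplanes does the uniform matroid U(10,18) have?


Hyperplanes of U(10,18) are flats of rank 9.
In a uniform matroid, these are exactly the (9)-element subsets.
Count = C(18,9) = 18! / (9! * 9!) = 48620.

48620


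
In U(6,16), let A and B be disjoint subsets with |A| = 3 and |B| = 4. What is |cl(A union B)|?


|A union B| = 3 + 4 = 7 (disjoint).
In U(6,16), cl(S) = S if |S| < 6, else cl(S) = E.
Since 7 >= 6, cl(A union B) = E.
|cl(A union B)| = 16.

16


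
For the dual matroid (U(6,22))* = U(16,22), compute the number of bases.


The dual of U(r,n) is U(n-r, n) = U(16,22).
Bases of U(16,22) are all (16)-element subsets.
|B(M*)| = C(22,16) = 74613.

74613


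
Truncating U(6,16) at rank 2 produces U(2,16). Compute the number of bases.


Truncating U(6,16) to rank 2 gives U(2,16).
Bases of U(2,16) are all 2-element subsets of 16 elements.
Number of bases = C(16,2) = 16! / (2! * 14!) = 120.

120


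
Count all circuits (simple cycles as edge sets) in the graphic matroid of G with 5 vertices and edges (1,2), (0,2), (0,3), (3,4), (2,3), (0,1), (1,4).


A circuit in a graphic matroid = edge set of a simple cycle.
G has 5 vertices and 7 edges.
Enumerating all minimal edge subsets forming cycles...
Total circuits found: 7.

7


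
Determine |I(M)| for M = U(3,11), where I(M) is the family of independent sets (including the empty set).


Independent sets of U(3,11) are all subsets of size <= 3.
Count = C(11,0) + C(11,1) + C(11,2) + C(11,3)
     = 1 + 11 + 55 + 165
     = 232.

232


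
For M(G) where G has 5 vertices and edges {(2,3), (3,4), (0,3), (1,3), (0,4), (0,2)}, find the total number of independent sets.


An independent set in a graphic matroid is an acyclic edge subset.
G has 5 vertices and 6 edges.
Enumerate all 2^6 = 64 subsets, checking for acyclicity.
Total independent sets = 48.

48


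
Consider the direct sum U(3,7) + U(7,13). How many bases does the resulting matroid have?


Bases of a direct sum M1 + M2: |B| = |B(M1)| * |B(M2)|.
|B(U(3,7))| = C(7,3) = 35.
|B(U(7,13))| = C(13,7) = 1716.
Total bases = 35 * 1716 = 60060.

60060


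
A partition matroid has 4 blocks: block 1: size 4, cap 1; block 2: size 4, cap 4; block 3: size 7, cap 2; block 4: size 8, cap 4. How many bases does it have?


A basis picks exactly ci elements from block i.
Number of bases = product of C(|Si|, ci).
= C(4,1) * C(4,4) * C(7,2) * C(8,4)
= 4 * 1 * 21 * 70
= 5880.

5880


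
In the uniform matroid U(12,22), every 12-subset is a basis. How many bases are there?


Bases of U(12,22) are all 12-element subsets of the 22-element ground set.
Number of bases = C(22,12).
C(22,12) = 22! / (12! * 10!) = 646646.

646646


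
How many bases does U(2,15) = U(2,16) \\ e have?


Deleting e from U(2,16) gives U(2,15) since n > r.
Bases of U(2,15) = C(15,2) = (15 * 14) / (1 * 2) = 105.

105


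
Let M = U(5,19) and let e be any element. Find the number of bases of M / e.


Contracting e from U(5,19) gives U(4,18).
Bases of U(4,18) = C(18,4) = (18 * 17 * 16 * 15) / (1 * 2 * 3 * 4) = 3060.

3060


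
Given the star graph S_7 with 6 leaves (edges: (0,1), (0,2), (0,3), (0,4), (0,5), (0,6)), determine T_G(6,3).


A star on 7 vertices is a tree with 6 edges.
T(x,y) = x^(6) for any tree.
T(6,3) = 6^6 = 46656.

46656


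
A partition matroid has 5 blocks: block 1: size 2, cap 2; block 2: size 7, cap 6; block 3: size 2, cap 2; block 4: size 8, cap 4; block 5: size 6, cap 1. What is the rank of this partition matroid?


Rank of a partition matroid = sum of min(|Si|, ci) for each block.
= min(2,2) + min(7,6) + min(2,2) + min(8,4) + min(6,1)
= 2 + 6 + 2 + 4 + 1
= 15.

15


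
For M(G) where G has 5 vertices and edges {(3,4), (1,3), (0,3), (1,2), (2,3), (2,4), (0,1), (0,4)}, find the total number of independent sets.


An independent set in a graphic matroid is an acyclic edge subset.
G has 5 vertices and 8 edges.
Enumerate all 2^8 = 256 subsets, checking for acyclicity.
Total independent sets = 134.

134


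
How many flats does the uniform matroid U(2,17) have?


Flats of U(2,17): every subset of size < 2 is a flat, plus E itself.
Count = C(17,0) + C(17,1) + 1
     = 1 + 17 + 1
     = 19.

19


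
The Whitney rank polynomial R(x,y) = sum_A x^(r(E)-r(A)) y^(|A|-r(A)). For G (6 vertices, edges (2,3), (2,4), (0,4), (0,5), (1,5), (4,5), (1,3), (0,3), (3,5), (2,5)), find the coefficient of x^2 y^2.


R(x,y) = sum over A in 2^E of x^(r(E)-r(A)) * y^(|A|-r(A)).
G has 6 vertices, 10 edges. r(E) = 5.
Enumerate all 2^10 = 1024 subsets.
Count subsets with r(E)-r(A)=2 and |A|-r(A)=2: 6.

6


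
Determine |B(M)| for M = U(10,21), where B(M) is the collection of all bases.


Bases of U(10,21) are all 10-element subsets of the 21-element ground set.
Number of bases = C(21,10).
C(21,10) = 21! / (10! * 11!) = 352716.

352716


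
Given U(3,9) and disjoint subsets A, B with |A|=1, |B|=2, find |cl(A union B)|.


|A union B| = 1 + 2 = 3 (disjoint).
In U(3,9), cl(S) = S if |S| < 3, else cl(S) = E.
Since 3 >= 3, cl(A union B) = E.
|cl(A union B)| = 9.

9


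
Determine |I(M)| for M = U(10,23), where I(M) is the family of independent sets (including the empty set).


Independent sets of U(10,23) are all subsets of size <= 10.
Count = C(23,0) + C(23,1) + C(23,2) + C(23,3) + C(23,4) + C(23,5) + C(23,6) + C(23,7) + C(23,8) + C(23,9) + C(23,10)
     = 1 + 23 + 253 + 1771 + 8855 + 33649 + 100947 + 245157 + 490314 + 817190 + 1144066
     = 2842226.

2842226


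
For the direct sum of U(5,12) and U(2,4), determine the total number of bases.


Bases of a direct sum M1 + M2: |B| = |B(M1)| * |B(M2)|.
|B(U(5,12))| = C(12,5) = 792.
|B(U(2,4))| = C(4,2) = 6.
Total bases = 792 * 6 = 4752.

4752


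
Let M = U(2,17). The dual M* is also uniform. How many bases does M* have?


The dual of U(r,n) is U(n-r, n) = U(15,17).
Bases of U(15,17) are all (15)-element subsets.
|B(M*)| = (17 choose 15) = 136.

136


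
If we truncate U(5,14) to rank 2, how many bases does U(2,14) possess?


Truncating U(5,14) to rank 2 gives U(2,14).
Bases of U(2,14) are all 2-element subsets of 14 elements.
Number of bases = (14 choose 2) = 91.

91


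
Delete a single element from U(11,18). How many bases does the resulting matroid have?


Deleting e from U(11,18) gives U(11,17) since n > r.
Bases of U(11,17) = C(17,11) = 17! / (11! * 6!) = 12376.

12376


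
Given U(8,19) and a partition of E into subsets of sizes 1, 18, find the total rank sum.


r(Ai) = min(|Ai|, 8) for each part.
Sum = min(1,8) + min(18,8)
    = 1 + 8
    = 9.

9


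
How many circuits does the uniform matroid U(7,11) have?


In U(7,11), circuits are the (8)-element subsets.
Any set of 8 elements is dependent, and removing any one element gives
an independent set of size 7, so it is a minimal dependent set.
Number of circuits = (11 choose 8) = 165.

165


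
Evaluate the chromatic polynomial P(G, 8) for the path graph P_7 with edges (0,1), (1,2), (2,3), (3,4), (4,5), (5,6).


P(P_7, k) = k * (k-1)^(6).
P(8) = 8 * 7^6 = 8 * 117649 = 941192.

941192


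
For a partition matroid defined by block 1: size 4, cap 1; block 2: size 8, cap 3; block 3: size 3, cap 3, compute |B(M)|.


A basis picks exactly ci elements from block i.
Number of bases = product of C(|Si|, ci).
= C(4,1) * C(8,3) * C(3,3)
= 4 * 56 * 1
= 224.

224


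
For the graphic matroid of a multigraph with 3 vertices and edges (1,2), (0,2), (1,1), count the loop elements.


In a graphic matroid, a loop is a self-loop edge (u,u) with rank 0.
Examining all 3 edges for self-loops...
Self-loops found: (1,1)
Number of loops = 1.

1


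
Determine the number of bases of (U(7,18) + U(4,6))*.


(M1+M2)* = M1* + M2*.
M1* = U(11,18), bases: C(18,11) = 31824.
M2* = U(2,6), bases: C(6,2) = 15.
|B(M*)| = 31824 * 15 = 477360.

477360


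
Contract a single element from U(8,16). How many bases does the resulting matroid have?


Contracting e from U(8,16) gives U(7,15).
Bases of U(7,15) = C(15,7) = 6435.

6435


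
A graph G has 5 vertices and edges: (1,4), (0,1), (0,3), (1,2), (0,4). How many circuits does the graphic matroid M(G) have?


A circuit in a graphic matroid = edge set of a simple cycle.
G has 5 vertices and 5 edges.
Enumerating all minimal edge subsets forming cycles...
Total circuits found: 1.

1


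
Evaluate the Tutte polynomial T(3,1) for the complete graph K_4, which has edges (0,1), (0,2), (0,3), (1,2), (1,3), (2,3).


T(K_4; x,y) = x^3 + 3x^2 + 4xy + 2x + y^3 + 3y^2 + 2y.
Substituting x=3, y=1:
= 27 + 27 + 12 + 6 + 1 + 3 + 2
= 78.

78


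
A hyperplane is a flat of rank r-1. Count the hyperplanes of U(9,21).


Hyperplanes of U(9,21) are flats of rank 8.
In a uniform matroid, these are exactly the (8)-element subsets.
Count = (21 choose 8) = 203490.

203490


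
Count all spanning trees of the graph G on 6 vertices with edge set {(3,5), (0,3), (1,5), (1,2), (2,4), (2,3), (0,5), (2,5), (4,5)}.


By Kirchhoff's matrix tree theorem, the number of spanning trees equals
the determinant of any cofactor of the Laplacian matrix L.
G has 6 vertices and 9 edges.
Computing the (5 x 5) cofactor determinant gives 52.

52


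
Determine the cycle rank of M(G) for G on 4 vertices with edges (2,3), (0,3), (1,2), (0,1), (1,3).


Cycle rank (nullity) = |E| - r(M) = |E| - (|V| - c).
|E| = 5, |V| = 4, c = 1.
Nullity = 5 - (4 - 1) = 5 - 3 = 2.

2


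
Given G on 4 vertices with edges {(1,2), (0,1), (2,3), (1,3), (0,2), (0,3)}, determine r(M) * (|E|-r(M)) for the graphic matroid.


r(M) = |V| - c = 4 - 1 = 3.
nullity = |E| - r(M) = 6 - 3 = 3.
Product = 3 * 3 = 9.

9


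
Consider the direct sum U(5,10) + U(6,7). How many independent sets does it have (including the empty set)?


For a direct sum, |I(M1+M2)| = |I(M1)| * |I(M2)|.
|I(U(5,10))| = sum C(10,k) for k=0..5 = 638.
|I(U(6,7))| = sum C(7,k) for k=0..6 = 127.
Total = 638 * 127 = 81026.

81026


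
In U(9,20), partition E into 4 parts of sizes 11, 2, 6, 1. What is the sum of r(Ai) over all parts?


r(Ai) = min(|Ai|, 9) for each part.
Sum = min(11,9) + min(2,9) + min(6,9) + min(1,9)
    = 9 + 2 + 6 + 1
    = 18.

18


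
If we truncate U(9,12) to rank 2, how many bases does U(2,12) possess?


Truncating U(9,12) to rank 2 gives U(2,12).
Bases of U(2,12) are all 2-element subsets of 12 elements.
Number of bases = (12 choose 2) = 66.

66


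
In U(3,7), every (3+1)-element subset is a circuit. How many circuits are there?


In U(3,7), circuits are the (4)-element subsets.
Any set of 4 elements is dependent, and removing any one element gives
an independent set of size 3, so it is a minimal dependent set.
Number of circuits = C(7,4) = (7 * 6 * 5 * 4) / (1 * 2 * 3 * 4) = 35.

35


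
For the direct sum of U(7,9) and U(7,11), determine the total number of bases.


Bases of a direct sum M1 + M2: |B| = |B(M1)| * |B(M2)|.
|B(U(7,9))| = C(9,7) = 36.
|B(U(7,11))| = C(11,7) = 330.
Total bases = 36 * 330 = 11880.

11880


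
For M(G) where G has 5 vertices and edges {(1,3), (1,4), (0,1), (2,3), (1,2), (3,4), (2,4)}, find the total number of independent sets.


An independent set in a graphic matroid is an acyclic edge subset.
G has 5 vertices and 7 edges.
Enumerate all 2^7 = 128 subsets, checking for acyclicity.
Total independent sets = 76.

76


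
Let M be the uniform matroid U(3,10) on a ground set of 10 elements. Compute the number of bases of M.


Bases of U(3,10) are all 3-element subsets of the 10-element ground set.
Number of bases = C(10,3).
(10 choose 3) = 120.

120


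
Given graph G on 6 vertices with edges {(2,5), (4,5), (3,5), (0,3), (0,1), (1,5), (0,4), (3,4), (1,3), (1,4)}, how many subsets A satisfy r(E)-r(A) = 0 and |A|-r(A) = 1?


R(x,y) = sum over A in 2^E of x^(r(E)-r(A)) * y^(|A|-r(A)).
G has 6 vertices, 10 edges. r(E) = 5.
Enumerate all 2^10 = 1024 subsets.
Count subsets with r(E)-r(A)=0 and |A|-r(A)=1: 111.

111


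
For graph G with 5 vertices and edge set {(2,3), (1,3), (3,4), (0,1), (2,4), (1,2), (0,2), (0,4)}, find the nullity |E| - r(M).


Cycle rank (nullity) = |E| - r(M) = |E| - (|V| - c).
|E| = 8, |V| = 5, c = 1.
Nullity = 8 - (5 - 1) = 8 - 4 = 4.

4


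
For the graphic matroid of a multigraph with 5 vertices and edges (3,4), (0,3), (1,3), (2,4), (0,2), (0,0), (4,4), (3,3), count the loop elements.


In a graphic matroid, a loop is a self-loop edge (u,u) with rank 0.
Examining all 8 edges for self-loops...
Self-loops found: (0,0), (4,4), (3,3)
Number of loops = 3.

3


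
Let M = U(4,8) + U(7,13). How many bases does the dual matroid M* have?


(M1+M2)* = M1* + M2*.
M1* = U(4,8), bases: C(8,4) = 70.
M2* = U(6,13), bases: C(13,6) = 1716.
|B(M*)| = 70 * 1716 = 120120.

120120


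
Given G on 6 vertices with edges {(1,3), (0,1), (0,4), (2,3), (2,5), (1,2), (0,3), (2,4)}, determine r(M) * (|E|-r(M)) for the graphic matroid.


r(M) = |V| - c = 6 - 1 = 5.
nullity = |E| - r(M) = 8 - 5 = 3.
Product = 5 * 3 = 15.

15


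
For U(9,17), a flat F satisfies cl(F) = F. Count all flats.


Flats of U(9,17): every subset of size < 9 is a flat, plus E itself.
Count = (17 choose 0) + (17 choose 1) + (17 choose 2) + (17 choose 3) + (17 choose 4) + (17 choose 5) + (17 choose 6) + (17 choose 7) + (17 choose 8) + 1
     = 1 + 17 + 136 + 680 + 2380 + 6188 + 12376 + 19448 + 24310 + 1
     = 65537.

65537


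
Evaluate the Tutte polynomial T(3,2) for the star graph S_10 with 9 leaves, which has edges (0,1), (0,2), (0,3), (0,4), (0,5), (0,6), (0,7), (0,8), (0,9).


A star on 10 vertices is a tree with 9 edges.
T(x,y) = x^(9) for any tree.
T(3,2) = 3^9 = 19683.

19683


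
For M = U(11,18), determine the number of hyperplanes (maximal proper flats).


Hyperplanes of U(11,18) are flats of rank 10.
In a uniform matroid, these are exactly the (10)-element subsets.
Count = (18 choose 10) = 43758.

43758


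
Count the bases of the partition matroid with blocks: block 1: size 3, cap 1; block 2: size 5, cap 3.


A basis picks exactly ci elements from block i.
Number of bases = product of C(|Si|, ci).
= C(3,1) * C(5,3)
= 3 * 10
= 30.

30


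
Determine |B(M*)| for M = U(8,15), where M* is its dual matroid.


The dual of U(r,n) is U(n-r, n) = U(7,15).
Bases of U(7,15) are all (7)-element subsets.
|B(M*)| = C(15,7) = 6435.

6435


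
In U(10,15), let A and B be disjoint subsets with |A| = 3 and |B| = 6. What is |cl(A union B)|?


|A union B| = 3 + 6 = 9 (disjoint).
In U(10,15), cl(S) = S if |S| < 10, else cl(S) = E.
Since 9 < 10, cl(A union B) = A union B.
|cl(A union B)| = 9.

9


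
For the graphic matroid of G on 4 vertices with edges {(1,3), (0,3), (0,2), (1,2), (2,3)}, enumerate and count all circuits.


A circuit in a graphic matroid = edge set of a simple cycle.
G has 4 vertices and 5 edges.
Enumerating all minimal edge subsets forming cycles...
Total circuits found: 3.

3


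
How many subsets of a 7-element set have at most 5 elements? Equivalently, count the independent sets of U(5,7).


Independent sets of U(5,7) are all subsets of size <= 5.
Count = C(7,0) + C(7,1) + C(7,2) + C(7,3) + C(7,4) + C(7,5)
     = 1 + 7 + 21 + 35 + 35 + 21
     = 120.

120


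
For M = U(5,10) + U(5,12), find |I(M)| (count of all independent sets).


For a direct sum, |I(M1+M2)| = |I(M1)| * |I(M2)|.
|I(U(5,10))| = sum C(10,k) for k=0..5 = 638.
|I(U(5,12))| = sum C(12,k) for k=0..5 = 1586.
Total = 638 * 1586 = 1011868.

1011868


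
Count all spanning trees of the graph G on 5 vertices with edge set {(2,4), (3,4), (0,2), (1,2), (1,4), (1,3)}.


By Kirchhoff's matrix tree theorem, the number of spanning trees equals
the determinant of any cofactor of the Laplacian matrix L.
G has 5 vertices and 6 edges.
Computing the (4 x 4) cofactor determinant gives 8.

8


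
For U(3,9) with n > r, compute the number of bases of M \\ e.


Deleting e from U(3,9) gives U(3,8) since n > r.
Bases of U(3,8) = C(8,3) = (8 * 7 * 6) / (1 * 2 * 3) = 56.

56


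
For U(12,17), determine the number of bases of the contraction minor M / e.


Contracting e from U(12,17) gives U(11,16).
Bases of U(11,16) = C(16,11) = 16! / (11! * 5!) = 4368.

4368


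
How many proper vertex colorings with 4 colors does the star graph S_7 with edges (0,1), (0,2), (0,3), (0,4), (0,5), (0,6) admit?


P(tree, k) = k * (k-1)^(6) for any tree on 7 vertices.
P(4) = 4 * 3^6 = 4 * 729 = 2916.

2916


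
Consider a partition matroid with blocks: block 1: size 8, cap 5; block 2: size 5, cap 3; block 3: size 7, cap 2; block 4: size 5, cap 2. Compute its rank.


Rank of a partition matroid = sum of min(|Si|, ci) for each block.
= min(8,5) + min(5,3) + min(7,2) + min(5,2)
= 5 + 3 + 2 + 2
= 12.

12


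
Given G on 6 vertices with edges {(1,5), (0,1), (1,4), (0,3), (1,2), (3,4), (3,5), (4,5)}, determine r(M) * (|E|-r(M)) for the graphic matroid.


r(M) = |V| - c = 6 - 1 = 5.
nullity = |E| - r(M) = 8 - 5 = 3.
Product = 5 * 3 = 15.

15


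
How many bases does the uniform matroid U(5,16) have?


Bases of U(5,16) are all 5-element subsets of the 16-element ground set.
Number of bases = C(16,5).
C(16,5) = 4368.

4368


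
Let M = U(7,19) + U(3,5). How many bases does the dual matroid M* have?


(M1+M2)* = M1* + M2*.
M1* = U(12,19), bases: C(19,12) = 50388.
M2* = U(2,5), bases: C(5,2) = 10.
|B(M*)| = 50388 * 10 = 503880.

503880


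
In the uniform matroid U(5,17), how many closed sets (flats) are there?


Flats of U(5,17): every subset of size < 5 is a flat, plus E itself.
Count = C(17,0) + C(17,1) + C(17,2) + C(17,3) + C(17,4) + 1
     = 1 + 17 + 136 + 680 + 2380 + 1
     = 3215.

3215


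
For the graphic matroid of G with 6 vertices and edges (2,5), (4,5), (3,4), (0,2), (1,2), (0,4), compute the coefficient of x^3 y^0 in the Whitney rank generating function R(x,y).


R(x,y) = sum over A in 2^E of x^(r(E)-r(A)) * y^(|A|-r(A)).
G has 6 vertices, 6 edges. r(E) = 5.
Enumerate all 2^6 = 64 subsets.
Count subsets with r(E)-r(A)=3 and |A|-r(A)=0: 15.

15


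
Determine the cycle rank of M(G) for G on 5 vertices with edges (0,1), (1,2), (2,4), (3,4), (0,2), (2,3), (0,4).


Cycle rank (nullity) = |E| - r(M) = |E| - (|V| - c).
|E| = 7, |V| = 5, c = 1.
Nullity = 7 - (5 - 1) = 7 - 4 = 3.

3


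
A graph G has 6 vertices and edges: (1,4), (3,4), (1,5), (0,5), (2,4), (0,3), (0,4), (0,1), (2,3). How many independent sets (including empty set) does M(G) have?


An independent set in a graphic matroid is an acyclic edge subset.
G has 6 vertices and 9 edges.
Enumerate all 2^9 = 512 subsets, checking for acyclicity.
Total independent sets = 280.

280


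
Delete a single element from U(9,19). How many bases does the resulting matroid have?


Deleting e from U(9,19) gives U(9,18) since n > r.
Bases of U(9,18) = C(18,9) = 48620.

48620


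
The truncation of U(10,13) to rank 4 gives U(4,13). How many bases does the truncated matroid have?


Truncating U(10,13) to rank 4 gives U(4,13).
Bases of U(4,13) are all 4-element subsets of 13 elements.
Number of bases = C(13,4) = (13 * 12 * 11 * 10) / (1 * 2 * 3 * 4) = 715.

715


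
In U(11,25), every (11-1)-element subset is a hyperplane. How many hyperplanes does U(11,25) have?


Hyperplanes of U(11,25) are flats of rank 10.
In a uniform matroid, these are exactly the (10)-element subsets.
Count = C(25,10) = 25! / (10! * 15!) = 3268760.

3268760


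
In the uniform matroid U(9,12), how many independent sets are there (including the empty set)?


Independent sets of U(9,12) are all subsets of size <= 9.
Count = C(12,0) + C(12,1) + C(12,2) + C(12,3) + C(12,4) + C(12,5) + C(12,6) + C(12,7) + C(12,8) + C(12,9)
     = 1 + 12 + 66 + 220 + 495 + 792 + 924 + 792 + 495 + 220
     = 4017.

4017


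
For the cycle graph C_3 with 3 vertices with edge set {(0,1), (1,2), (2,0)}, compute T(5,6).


T(C_3; x,y) = x + x^2 + ... + x^(2) + y.
T(5,6) = 5^1 + 5^2 + 6
= 5 + 25 + 6
= 36.

36


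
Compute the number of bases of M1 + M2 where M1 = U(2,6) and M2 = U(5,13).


Bases of a direct sum M1 + M2: |B| = |B(M1)| * |B(M2)|.
|B(U(2,6))| = C(6,2) = 15.
|B(U(5,13))| = C(13,5) = 1287.
Total bases = 15 * 1287 = 19305.

19305


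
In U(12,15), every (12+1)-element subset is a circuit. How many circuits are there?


In U(12,15), circuits are the (13)-element subsets.
Any set of 13 elements is dependent, and removing any one element gives
an independent set of size 12, so it is a minimal dependent set.
Number of circuits = C(15,13) = 105.

105


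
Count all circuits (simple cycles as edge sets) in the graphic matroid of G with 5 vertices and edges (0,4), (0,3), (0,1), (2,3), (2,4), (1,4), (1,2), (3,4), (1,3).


A circuit in a graphic matroid = edge set of a simple cycle.
G has 5 vertices and 9 edges.
Enumerating all minimal edge subsets forming cycles...
Total circuits found: 22.

22


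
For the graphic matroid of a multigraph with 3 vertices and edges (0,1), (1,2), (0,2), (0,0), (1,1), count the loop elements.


In a graphic matroid, a loop is a self-loop edge (u,u) with rank 0.
Examining all 5 edges for self-loops...
Self-loops found: (0,0), (1,1)
Number of loops = 2.

2


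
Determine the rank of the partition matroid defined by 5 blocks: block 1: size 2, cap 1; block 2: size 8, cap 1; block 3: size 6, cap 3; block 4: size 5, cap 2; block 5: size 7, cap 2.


Rank of a partition matroid = sum of min(|Si|, ci) for each block.
= min(2,1) + min(8,1) + min(6,3) + min(5,2) + min(7,2)
= 1 + 1 + 3 + 2 + 2
= 9.

9


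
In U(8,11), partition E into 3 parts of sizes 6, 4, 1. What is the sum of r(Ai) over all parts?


r(Ai) = min(|Ai|, 8) for each part.
Sum = min(6,8) + min(4,8) + min(1,8)
    = 6 + 4 + 1
    = 11.

11


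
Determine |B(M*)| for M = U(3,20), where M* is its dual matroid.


The dual of U(r,n) is U(n-r, n) = U(17,20).
Bases of U(17,20) are all (17)-element subsets.
|B(M*)| = C(20,17) = 20! / (17! * 3!) = 1140.

1140


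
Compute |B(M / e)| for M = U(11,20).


Contracting e from U(11,20) gives U(10,19).
Bases of U(10,19) = C(19,10) = 92378.

92378


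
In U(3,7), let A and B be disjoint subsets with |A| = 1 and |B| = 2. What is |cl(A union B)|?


|A union B| = 1 + 2 = 3 (disjoint).
In U(3,7), cl(S) = S if |S| < 3, else cl(S) = E.
Since 3 >= 3, cl(A union B) = E.
|cl(A union B)| = 7.

7


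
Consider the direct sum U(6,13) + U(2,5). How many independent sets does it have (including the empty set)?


For a direct sum, |I(M1+M2)| = |I(M1)| * |I(M2)|.
|I(U(6,13))| = sum C(13,k) for k=0..6 = 4096.
|I(U(2,5))| = sum C(5,k) for k=0..2 = 16.
Total = 4096 * 16 = 65536.

65536


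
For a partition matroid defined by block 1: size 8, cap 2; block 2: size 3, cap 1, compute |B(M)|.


A basis picks exactly ci elements from block i.
Number of bases = product of C(|Si|, ci).
= C(8,2) * C(3,1)
= 28 * 3
= 84.

84


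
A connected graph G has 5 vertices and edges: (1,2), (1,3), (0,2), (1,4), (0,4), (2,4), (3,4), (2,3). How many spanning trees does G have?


By Kirchhoff's matrix tree theorem, the number of spanning trees equals
the determinant of any cofactor of the Laplacian matrix L.
G has 5 vertices and 8 edges.
Computing the (4 x 4) cofactor determinant gives 40.

40


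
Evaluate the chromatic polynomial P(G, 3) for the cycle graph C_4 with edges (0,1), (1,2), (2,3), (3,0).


P(C_4, k) = (k-1)^4 + (-1)^4*(k-1).
P(3) = (2)^4 + 2
= 16 + 2 = 18.

18


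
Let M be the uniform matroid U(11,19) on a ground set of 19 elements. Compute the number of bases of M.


Bases of U(11,19) are all 11-element subsets of the 19-element ground set.
Number of bases = C(19,11).
C(19,11) = 19! / (11! * 8!) = 75582.

75582


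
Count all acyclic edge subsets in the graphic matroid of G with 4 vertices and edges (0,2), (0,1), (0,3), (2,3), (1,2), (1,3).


An independent set in a graphic matroid is an acyclic edge subset.
G has 4 vertices and 6 edges.
Enumerate all 2^6 = 64 subsets, checking for acyclicity.
Total independent sets = 38.

38


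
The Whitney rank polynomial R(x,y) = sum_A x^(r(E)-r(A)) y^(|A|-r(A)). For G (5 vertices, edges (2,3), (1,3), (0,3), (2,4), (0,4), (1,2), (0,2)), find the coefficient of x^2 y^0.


R(x,y) = sum over A in 2^E of x^(r(E)-r(A)) * y^(|A|-r(A)).
G has 5 vertices, 7 edges. r(E) = 4.
Enumerate all 2^7 = 128 subsets.
Count subsets with r(E)-r(A)=2 and |A|-r(A)=0: 21.

21


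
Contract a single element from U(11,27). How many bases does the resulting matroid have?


Contracting e from U(11,27) gives U(10,26).
Bases of U(10,26) = C(26,10) = 26! / (10! * 16!) = 5311735.

5311735


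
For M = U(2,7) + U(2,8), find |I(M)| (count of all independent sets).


For a direct sum, |I(M1+M2)| = |I(M1)| * |I(M2)|.
|I(U(2,7))| = sum C(7,k) for k=0..2 = 29.
|I(U(2,8))| = sum C(8,k) for k=0..2 = 37.
Total = 29 * 37 = 1073.

1073


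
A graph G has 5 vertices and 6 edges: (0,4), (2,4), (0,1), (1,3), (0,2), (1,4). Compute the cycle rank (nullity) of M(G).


Cycle rank (nullity) = |E| - r(M) = |E| - (|V| - c).
|E| = 6, |V| = 5, c = 1.
Nullity = 6 - (5 - 1) = 6 - 4 = 2.

2


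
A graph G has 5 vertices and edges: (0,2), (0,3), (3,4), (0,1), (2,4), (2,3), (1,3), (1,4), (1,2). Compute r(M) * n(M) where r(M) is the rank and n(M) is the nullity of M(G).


r(M) = |V| - c = 5 - 1 = 4.
nullity = |E| - r(M) = 9 - 4 = 5.
Product = 4 * 5 = 20.

20


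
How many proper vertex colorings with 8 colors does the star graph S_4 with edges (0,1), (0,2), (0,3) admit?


P(tree, k) = k * (k-1)^(3) for any tree on 4 vertices.
P(8) = 8 * 7^3 = 8 * 343 = 2744.

2744


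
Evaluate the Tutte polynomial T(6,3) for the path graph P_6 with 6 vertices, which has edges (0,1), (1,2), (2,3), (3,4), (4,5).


A path on 6 vertices is a tree with 5 edges.
T(x,y) = x^(5) for any tree.
T(6,3) = 6^5 = 7776.

7776


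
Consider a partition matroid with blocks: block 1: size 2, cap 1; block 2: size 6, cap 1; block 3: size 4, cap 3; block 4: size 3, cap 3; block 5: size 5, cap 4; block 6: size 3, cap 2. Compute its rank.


Rank of a partition matroid = sum of min(|Si|, ci) for each block.
= min(2,1) + min(6,1) + min(4,3) + min(3,3) + min(5,4) + min(3,2)
= 1 + 1 + 3 + 3 + 4 + 2
= 14.

14


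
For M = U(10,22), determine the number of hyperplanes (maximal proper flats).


Hyperplanes of U(10,22) are flats of rank 9.
In a uniform matroid, these are exactly the (9)-element subsets.
Count = C(22,9) = 22! / (9! * 13!) = 497420.

497420


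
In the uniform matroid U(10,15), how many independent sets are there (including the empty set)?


Independent sets of U(10,15) are all subsets of size <= 10.
Count = (15 choose 0) + (15 choose 1) + (15 choose 2) + (15 choose 3) + (15 choose 4) + (15 choose 5) + (15 choose 6) + (15 choose 7) + (15 choose 8) + (15 choose 9) + (15 choose 10)
     = 1 + 15 + 105 + 455 + 1365 + 3003 + 5005 + 6435 + 6435 + 5005 + 3003
     = 30827.

30827


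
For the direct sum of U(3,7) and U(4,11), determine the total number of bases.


Bases of a direct sum M1 + M2: |B| = |B(M1)| * |B(M2)|.
|B(U(3,7))| = C(7,3) = 35.
|B(U(4,11))| = C(11,4) = 330.
Total bases = 35 * 330 = 11550.

11550


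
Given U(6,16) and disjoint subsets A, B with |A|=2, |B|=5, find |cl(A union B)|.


|A union B| = 2 + 5 = 7 (disjoint).
In U(6,16), cl(S) = S if |S| < 6, else cl(S) = E.
Since 7 >= 6, cl(A union B) = E.
|cl(A union B)| = 16.

16


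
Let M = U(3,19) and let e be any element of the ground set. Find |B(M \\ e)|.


Deleting e from U(3,19) gives U(3,18) since n > r.
Bases of U(3,18) = C(18,3) = 18! / (3! * 15!) = 816.

816


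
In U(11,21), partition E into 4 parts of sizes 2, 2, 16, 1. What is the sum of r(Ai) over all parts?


r(Ai) = min(|Ai|, 11) for each part.
Sum = min(2,11) + min(2,11) + min(16,11) + min(1,11)
    = 2 + 2 + 11 + 1
    = 16.

16


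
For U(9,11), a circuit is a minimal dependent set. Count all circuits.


In U(9,11), circuits are the (10)-element subsets.
Any set of 10 elements is dependent, and removing any one element gives
an independent set of size 9, so it is a minimal dependent set.
Number of circuits = C(11,10) = 11! / (10! * 1!) = 11.

11


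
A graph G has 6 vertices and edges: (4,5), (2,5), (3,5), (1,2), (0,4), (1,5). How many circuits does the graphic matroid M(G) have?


A circuit in a graphic matroid = edge set of a simple cycle.
G has 6 vertices and 6 edges.
Enumerating all minimal edge subsets forming cycles...
Total circuits found: 1.

1


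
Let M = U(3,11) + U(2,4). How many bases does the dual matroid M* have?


(M1+M2)* = M1* + M2*.
M1* = U(8,11), bases: C(11,8) = 165.
M2* = U(2,4), bases: C(4,2) = 6.
|B(M*)| = 165 * 6 = 990.

990


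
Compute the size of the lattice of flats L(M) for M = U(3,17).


Flats of U(3,17): every subset of size < 3 is a flat, plus E itself.
Count = C(17,0) + C(17,1) + C(17,2) + 1
     = 1 + 17 + 136 + 1
     = 155.

155


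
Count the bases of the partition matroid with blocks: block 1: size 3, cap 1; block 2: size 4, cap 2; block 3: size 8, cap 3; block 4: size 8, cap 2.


A basis picks exactly ci elements from block i.
Number of bases = product of C(|Si|, ci).
= C(3,1) * C(4,2) * C(8,3) * C(8,2)
= 3 * 6 * 56 * 28
= 28224.

28224


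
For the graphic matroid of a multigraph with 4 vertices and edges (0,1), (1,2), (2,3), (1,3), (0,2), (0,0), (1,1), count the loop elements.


In a graphic matroid, a loop is a self-loop edge (u,u) with rank 0.
Examining all 7 edges for self-loops...
Self-loops found: (0,0), (1,1)
Number of loops = 2.

2


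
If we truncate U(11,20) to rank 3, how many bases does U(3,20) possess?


Truncating U(11,20) to rank 3 gives U(3,20).
Bases of U(3,20) are all 3-element subsets of 20 elements.
Number of bases = (20 choose 3) = 1140.

1140


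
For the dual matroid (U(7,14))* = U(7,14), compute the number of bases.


The dual of U(r,n) is U(n-r, n) = U(7,14).
Bases of U(7,14) are all (7)-element subsets.
|B(M*)| = C(14,7) = 3432.

3432


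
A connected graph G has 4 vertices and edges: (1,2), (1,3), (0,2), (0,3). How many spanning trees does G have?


By Kirchhoff's matrix tree theorem, the number of spanning trees equals
the determinant of any cofactor of the Laplacian matrix L.
G has 4 vertices and 4 edges.
Computing the (3 x 3) cofactor determinant gives 4.

4


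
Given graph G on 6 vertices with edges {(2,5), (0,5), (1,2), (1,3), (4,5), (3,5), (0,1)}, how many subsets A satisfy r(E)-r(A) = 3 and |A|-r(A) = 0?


R(x,y) = sum over A in 2^E of x^(r(E)-r(A)) * y^(|A|-r(A)).
G has 6 vertices, 7 edges. r(E) = 5.
Enumerate all 2^7 = 128 subsets.
Count subsets with r(E)-r(A)=3 and |A|-r(A)=0: 21.

21


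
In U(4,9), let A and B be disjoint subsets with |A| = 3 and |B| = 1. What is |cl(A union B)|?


|A union B| = 3 + 1 = 4 (disjoint).
In U(4,9), cl(S) = S if |S| < 4, else cl(S) = E.
Since 4 >= 4, cl(A union B) = E.
|cl(A union B)| = 9.

9


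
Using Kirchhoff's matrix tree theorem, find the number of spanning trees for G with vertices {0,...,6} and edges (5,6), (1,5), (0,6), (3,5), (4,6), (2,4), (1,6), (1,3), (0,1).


By Kirchhoff's matrix tree theorem, the number of spanning trees equals
the determinant of any cofactor of the Laplacian matrix L.
G has 7 vertices and 9 edges.
Computing the (6 x 6) cofactor determinant gives 21.

21


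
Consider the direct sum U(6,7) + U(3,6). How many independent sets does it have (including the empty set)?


For a direct sum, |I(M1+M2)| = |I(M1)| * |I(M2)|.
|I(U(6,7))| = sum C(7,k) for k=0..6 = 127.
|I(U(3,6))| = sum C(6,k) for k=0..3 = 42.
Total = 127 * 42 = 5334.

5334


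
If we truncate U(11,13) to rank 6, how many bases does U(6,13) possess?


Truncating U(11,13) to rank 6 gives U(6,13).
Bases of U(6,13) are all 6-element subsets of 13 elements.
Number of bases = C(13,6) = 13! / (6! * 7!) = 1716.

1716


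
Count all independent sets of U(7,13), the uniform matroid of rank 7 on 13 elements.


Independent sets of U(7,13) are all subsets of size <= 7.
Count = (13 choose 0) + (13 choose 1) + (13 choose 2) + (13 choose 3) + (13 choose 4) + (13 choose 5) + (13 choose 6) + (13 choose 7)
     = 1 + 13 + 78 + 286 + 715 + 1287 + 1716 + 1716
     = 5812.

5812
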